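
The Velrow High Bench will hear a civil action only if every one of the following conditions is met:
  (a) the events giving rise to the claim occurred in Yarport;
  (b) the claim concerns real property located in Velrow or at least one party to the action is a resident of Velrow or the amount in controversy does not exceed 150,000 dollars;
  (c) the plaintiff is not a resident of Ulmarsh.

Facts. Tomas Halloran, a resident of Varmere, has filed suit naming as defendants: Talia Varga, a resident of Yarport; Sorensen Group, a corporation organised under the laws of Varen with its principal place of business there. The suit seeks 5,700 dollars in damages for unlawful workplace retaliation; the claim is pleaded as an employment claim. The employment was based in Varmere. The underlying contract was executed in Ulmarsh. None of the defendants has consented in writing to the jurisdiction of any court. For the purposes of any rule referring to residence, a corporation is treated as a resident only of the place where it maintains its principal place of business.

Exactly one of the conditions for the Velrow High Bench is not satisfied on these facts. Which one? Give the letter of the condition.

(a)

The Velrow High Bench:
  (a) The operative events occurred in Varmere, not Yarport. Not satisfied.
  (b) The amount in controversy is USD 5,700, within the 150,000 dollars ceiling, which satisfies one of the alternatives. Met.
  (c) The plaintiff resides in Varmere, which is not Ulmarsh. Condition met.
Only condition (a) fails.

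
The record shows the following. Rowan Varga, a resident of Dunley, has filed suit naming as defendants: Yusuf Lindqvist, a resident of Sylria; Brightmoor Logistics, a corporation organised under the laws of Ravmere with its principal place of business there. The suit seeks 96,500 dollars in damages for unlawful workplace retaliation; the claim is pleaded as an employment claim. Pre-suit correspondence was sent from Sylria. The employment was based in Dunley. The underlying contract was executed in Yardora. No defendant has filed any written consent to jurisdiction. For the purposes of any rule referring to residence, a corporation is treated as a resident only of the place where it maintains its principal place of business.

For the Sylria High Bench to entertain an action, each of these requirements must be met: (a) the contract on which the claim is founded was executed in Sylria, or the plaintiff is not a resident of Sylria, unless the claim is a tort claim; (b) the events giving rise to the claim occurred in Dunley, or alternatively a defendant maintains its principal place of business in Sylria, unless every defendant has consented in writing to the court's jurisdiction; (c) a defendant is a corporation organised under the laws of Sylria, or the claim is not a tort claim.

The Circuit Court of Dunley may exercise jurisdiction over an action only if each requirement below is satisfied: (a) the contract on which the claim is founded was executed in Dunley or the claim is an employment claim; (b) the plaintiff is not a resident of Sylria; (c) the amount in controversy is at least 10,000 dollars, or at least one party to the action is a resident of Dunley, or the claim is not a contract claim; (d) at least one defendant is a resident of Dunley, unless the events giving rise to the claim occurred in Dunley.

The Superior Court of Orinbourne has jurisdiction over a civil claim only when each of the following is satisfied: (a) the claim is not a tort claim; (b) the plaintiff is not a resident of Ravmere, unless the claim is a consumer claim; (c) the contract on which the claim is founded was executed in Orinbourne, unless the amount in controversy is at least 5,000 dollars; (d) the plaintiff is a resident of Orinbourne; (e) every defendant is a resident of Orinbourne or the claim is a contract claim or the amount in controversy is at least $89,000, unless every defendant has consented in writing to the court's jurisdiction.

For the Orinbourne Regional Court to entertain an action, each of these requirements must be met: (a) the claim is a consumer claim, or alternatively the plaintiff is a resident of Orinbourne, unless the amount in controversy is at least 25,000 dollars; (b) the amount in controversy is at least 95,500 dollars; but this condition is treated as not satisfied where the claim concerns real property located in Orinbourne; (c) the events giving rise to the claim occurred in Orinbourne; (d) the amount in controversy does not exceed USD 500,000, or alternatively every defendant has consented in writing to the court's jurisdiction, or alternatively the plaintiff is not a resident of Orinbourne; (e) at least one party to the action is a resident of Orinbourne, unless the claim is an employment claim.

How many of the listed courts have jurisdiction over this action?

The Sylria High Bench:
  (a) The plaintiff resides in Dunley, which is not Sylria, which satisfies one of the alternatives. Met.
  (b) The operative events occurred in Dunley, so this disjunct is met. Met.
  (c) The claim is an employment claim, not a tort claim, so this disjunct is met. Condition met.
  → All conditions met; jurisdiction exists.
The Circuit Court of Dunley:
  (a) The claim is an employment claim — that alternative is enough. Condition met.
  (b) The plaintiff resides in Dunley, which is not Sylria. Met.
  (c) The amount in controversy is USD 96,500, which meets the 10,000 dollars floor, so this disjunct is met. Satisfied.
  (d) No defendant resides in Dunley (they reside in Sylria, Ravmere). However, the operative events occurred in Dunley, so the 'unless' proviso supplies this condition. Met.
  → Jurisdiction lies.
The Superior Court of Orinbourne:
  (a) The claim is an employment claim, not a tort claim. Met.
  (b) The plaintiff resides in Dunley, which is not Ravmere. Condition met.
  (c) The contract was executed in Yardora, not Orinbourne. But the amount in controversy is $96,500, which meets the $5,000 floor, and the 'unless' clause therefore excuses the requirement. Satisfied.
  (d) The plaintiff resides in Dunley, not Orinbourne. Fails.
  (e) The amount in controversy is USD 96,500, which meets the 89,000 dollars floor, so one alternative holds. Condition met.
  → Not every requirement is met — no jurisdiction.
The Orinbourne Regional Court:
  (a) The claim is an employment claim, not a consumer claim; the plaintiff resides in Dunley, not Orinbourne — none of the alternatives is met. The proviso rescues it, though: the amount in controversy is 96,500 dollars, which meets the $25,000 floor. Satisfied.
  (b) The amount in controversy is USD 96,500, which meets the $95,500 floor. The carve-out does not apply: the claim does not concern real property. Satisfied.
  (c) The operative events occurred in Dunley, not Orinbourne. Not met.
  (d) The amount in controversy is 96,500 dollars, within the $500,000 ceiling — that alternative is enough. Condition met.
  (e) No party resides in Orinbourne. The proviso rescues it, though: the claim is an employment claim. Condition met.
  → At least one condition fails; no jurisdiction.
Courts with jurisdiction: the Sylria High Bench, the Circuit Court of Dunley — 2 in total.

2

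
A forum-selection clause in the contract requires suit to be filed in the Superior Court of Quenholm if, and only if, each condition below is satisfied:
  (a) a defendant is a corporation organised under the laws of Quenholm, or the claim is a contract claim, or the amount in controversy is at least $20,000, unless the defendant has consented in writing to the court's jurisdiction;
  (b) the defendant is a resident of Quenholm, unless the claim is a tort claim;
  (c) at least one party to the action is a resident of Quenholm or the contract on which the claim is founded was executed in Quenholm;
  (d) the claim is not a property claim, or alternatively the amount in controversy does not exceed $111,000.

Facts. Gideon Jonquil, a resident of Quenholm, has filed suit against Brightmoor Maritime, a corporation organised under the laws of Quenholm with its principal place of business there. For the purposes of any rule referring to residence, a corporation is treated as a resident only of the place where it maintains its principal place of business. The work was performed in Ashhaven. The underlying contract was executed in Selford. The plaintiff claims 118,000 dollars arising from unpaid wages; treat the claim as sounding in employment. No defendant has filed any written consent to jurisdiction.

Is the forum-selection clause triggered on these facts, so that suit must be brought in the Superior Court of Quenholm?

The Superior Court of Quenholm:
  (a) Brightmoor Maritime is organised under the laws of Quenholm, which satisfies one of the alternatives. Met.
  (b) The defendant resides in Quenholm. Condition met.
  (c) Gideon Jonquil resides in Quenholm — that alternative is enough. Satisfied.
  (d) The claim is an employment claim, not a property claim — that alternative is enough. Condition met.
  → The clause applies.

Yes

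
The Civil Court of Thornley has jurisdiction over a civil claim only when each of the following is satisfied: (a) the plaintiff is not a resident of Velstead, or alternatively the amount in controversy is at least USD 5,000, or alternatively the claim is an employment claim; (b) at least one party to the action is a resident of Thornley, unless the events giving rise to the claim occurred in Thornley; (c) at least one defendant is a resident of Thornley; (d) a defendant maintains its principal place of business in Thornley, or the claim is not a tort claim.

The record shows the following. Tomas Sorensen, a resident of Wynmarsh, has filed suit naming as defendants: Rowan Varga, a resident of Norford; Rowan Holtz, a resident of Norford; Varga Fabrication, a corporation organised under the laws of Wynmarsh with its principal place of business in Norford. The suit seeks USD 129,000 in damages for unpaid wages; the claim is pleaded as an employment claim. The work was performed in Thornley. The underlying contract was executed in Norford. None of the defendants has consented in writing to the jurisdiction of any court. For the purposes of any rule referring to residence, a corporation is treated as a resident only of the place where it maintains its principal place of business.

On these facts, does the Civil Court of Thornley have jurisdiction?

The Civil Court of Thornley:
  (a) The plaintiff resides in Wynmarsh, which is not Velstead, so one alternative holds. Satisfied.
  (b) No party resides in Thornley. The proviso rescues it, though: the operative events occurred in Thornley. Condition met.
  (c) No defendant resides in Thornley (they reside in Norford, Norford, Norford). Not satisfied.
  (d) The claim is an employment claim, not a tort claim — that alternative is enough. Condition met.
  → The court lacks jurisdiction.

No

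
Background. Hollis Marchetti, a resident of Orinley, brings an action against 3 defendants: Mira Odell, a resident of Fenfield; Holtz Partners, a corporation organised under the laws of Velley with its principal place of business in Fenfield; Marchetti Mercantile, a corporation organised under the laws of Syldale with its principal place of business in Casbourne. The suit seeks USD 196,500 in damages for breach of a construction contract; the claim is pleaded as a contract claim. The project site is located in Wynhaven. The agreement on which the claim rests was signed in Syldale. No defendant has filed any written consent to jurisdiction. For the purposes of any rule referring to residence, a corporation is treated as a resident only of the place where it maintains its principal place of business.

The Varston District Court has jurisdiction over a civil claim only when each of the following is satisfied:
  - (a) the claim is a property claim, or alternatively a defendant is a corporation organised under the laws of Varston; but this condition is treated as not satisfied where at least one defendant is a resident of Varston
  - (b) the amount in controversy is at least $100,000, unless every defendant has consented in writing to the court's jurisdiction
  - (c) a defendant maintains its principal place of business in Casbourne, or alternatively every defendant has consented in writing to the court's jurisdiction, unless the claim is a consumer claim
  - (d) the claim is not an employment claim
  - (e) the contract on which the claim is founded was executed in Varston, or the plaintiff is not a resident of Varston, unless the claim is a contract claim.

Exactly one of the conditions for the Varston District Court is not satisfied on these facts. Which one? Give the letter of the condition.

The Varston District Court:
  (a) The claim is a contract claim, not a property claim; the corporate defendant(s) are organised in Syldale, Velley, not Varston — none of the alternatives is met. Fails.
  (b) The amount in controversy is $196,500, which meets the 100,000 dollars floor. Met.
  (c) Marchetti Mercantile has its principal place of business in Casbourne — that alternative is enough. Met.
  (d) The claim is a contract claim, not an employment claim. Met.
  (e) The plaintiff resides in Orinley, which is not Varston, so this disjunct is met. Condition met.
Only condition (a) fails.

(a)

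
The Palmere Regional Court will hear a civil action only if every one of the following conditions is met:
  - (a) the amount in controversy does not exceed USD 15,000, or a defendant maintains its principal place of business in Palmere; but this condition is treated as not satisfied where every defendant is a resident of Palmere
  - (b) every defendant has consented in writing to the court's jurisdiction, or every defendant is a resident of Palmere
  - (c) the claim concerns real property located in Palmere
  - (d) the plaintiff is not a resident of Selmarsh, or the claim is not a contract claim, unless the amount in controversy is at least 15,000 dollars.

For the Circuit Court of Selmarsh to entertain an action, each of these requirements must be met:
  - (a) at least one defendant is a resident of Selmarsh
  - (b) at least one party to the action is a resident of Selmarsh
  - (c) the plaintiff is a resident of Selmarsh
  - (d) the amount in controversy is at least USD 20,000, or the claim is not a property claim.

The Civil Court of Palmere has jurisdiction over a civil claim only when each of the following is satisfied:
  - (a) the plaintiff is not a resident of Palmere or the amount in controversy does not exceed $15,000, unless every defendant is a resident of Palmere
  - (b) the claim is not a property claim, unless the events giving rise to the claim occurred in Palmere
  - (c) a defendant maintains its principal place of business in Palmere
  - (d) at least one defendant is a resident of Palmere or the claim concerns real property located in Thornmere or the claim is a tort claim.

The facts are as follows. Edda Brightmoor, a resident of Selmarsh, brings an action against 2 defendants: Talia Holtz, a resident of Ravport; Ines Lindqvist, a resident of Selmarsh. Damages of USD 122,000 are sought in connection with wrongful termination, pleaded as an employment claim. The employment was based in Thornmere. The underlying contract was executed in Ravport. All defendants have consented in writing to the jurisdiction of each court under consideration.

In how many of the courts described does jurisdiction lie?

The Palmere Regional Court:
  (a) The amount in controversy is $122,000, above the 15,000 dollars ceiling; no defendant is a corporation — every alternative fails. Not met.
  (b) Every defendant has filed written consent, which satisfies one of the alternatives. Satisfied.
  (c) The claim does not concern real property. Not met.
  (d) The claim is an employment claim, not a contract claim, so one alternative holds. Met.
  → The court lacks jurisdiction.
The Circuit Court of Selmarsh:
  (a) Ines Lindqvist resides in Selmarsh. Condition met.
  (b) Edda Brightmoor resides in Selmarsh. Met.
  (c) The plaintiff resides in Selmarsh. Met.
  (d) The amount in controversy is USD 122,000, which meets the 20,000 dollars floor — that alternative is enough. Condition met.
  → The court has jurisdiction.
The Civil Court of Palmere:
  (a) The plaintiff resides in Selmarsh, which is not Palmere, which satisfies one of the alternatives. Satisfied.
  (b) The claim is an employment claim, not a property claim. Met.
  (c) No defendant is a corporation. Not satisfied.
  (d) No defendant resides in Palmere (they reside in Ravport, Selmarsh); the claim does not concern real property; the claim is an employment claim, not a tort claim — none of the alternatives is met. Not met.
  → At least one condition fails; no jurisdiction.
Courts with jurisdiction: the Circuit Court of Selmarsh — 1 in total.

1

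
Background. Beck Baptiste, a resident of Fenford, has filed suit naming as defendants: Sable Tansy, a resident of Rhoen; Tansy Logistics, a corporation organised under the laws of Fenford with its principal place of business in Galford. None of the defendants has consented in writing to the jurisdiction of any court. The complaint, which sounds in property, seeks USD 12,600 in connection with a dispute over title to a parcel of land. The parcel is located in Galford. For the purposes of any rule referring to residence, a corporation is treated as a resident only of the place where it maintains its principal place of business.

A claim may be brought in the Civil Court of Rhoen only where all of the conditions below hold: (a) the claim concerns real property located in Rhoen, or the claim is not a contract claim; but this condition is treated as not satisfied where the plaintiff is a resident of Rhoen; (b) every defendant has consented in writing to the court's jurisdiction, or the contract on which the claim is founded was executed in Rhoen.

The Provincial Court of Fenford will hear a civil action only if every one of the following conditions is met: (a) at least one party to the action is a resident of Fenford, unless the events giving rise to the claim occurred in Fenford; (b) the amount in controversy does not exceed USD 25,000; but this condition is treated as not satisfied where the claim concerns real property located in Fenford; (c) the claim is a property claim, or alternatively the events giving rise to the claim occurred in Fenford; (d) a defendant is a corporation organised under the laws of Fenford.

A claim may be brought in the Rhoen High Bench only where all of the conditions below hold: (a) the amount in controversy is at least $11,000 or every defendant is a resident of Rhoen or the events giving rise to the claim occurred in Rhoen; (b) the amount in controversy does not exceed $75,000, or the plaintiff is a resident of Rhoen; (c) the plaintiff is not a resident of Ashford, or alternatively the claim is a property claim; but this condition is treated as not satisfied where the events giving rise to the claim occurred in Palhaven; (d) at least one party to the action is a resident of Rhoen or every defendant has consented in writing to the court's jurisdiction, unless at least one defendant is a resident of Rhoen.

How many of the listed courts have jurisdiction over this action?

2

The Civil Court of Rhoen:
  (a) The claim is a property claim, not a contract claim, which satisfies one of the alternatives. The carve-out does not apply: the plaintiff resides in Fenford, not Rhoen. Met.
  (b) No such written consent has been filed; no contract (and hence no place of execution) is alleged — none of the alternatives is met. Not met.
  → Not every requirement is met — no jurisdiction.
The Provincial Court of Fenford:
  (a) Beck Baptiste resides in Fenford. Met.
  (b) The amount in controversy is 12,600 dollars, within the USD 25,000 ceiling. And the carve-out is inapplicable — the property lies in Galford, not Fenford. Satisfied.
  (c) The claim is a property claim, so one alternative holds. Condition met.
  (d) Tansy Logistics is organised under the laws of Fenford. Condition met.
  → The court has jurisdiction.
The Rhoen High Bench:
  (a) The amount in controversy is USD 12,600, which meets the USD 11,000 floor, so one alternative holds. Satisfied.
  (b) The amount in controversy is $12,600, within the $75,000 ceiling, so this disjunct is met. Satisfied.
  (c) The plaintiff resides in Fenford, which is not Ashford, so one alternative holds. The exception is not triggered, since the operative events occurred in Galford, not Palhaven. Condition met.
  (d) Sable Tansy resides in Rhoen, so one alternative holds. Satisfied.
  → Jurisdiction lies.
Courts with jurisdiction: the Provincial Court of Fenford, the Rhoen High Bench — 2 in total.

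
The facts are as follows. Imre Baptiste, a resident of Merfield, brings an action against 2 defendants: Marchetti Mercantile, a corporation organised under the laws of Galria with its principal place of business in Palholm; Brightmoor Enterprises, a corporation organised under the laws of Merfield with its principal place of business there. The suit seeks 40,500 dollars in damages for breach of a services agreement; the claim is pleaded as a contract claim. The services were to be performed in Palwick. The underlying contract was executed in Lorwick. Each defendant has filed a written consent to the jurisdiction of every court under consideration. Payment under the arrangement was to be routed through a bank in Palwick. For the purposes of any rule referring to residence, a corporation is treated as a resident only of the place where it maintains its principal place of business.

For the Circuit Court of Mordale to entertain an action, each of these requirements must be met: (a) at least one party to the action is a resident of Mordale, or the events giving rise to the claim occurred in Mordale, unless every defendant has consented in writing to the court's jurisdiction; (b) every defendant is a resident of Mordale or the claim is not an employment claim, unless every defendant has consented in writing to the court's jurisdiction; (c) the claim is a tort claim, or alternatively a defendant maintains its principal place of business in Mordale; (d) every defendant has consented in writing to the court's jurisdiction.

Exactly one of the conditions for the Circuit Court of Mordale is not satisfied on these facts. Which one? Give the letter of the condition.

(c)

The Circuit Court of Mordale:
  (a) No party resides in Mordale; the operative events occurred in Palwick, not Mordale — no alternative holds. The proviso rescues it, though: every defendant has filed written consent. Condition met.
  (b) The claim is a contract claim, not an employment claim, so one alternative holds. Met.
  (c) The claim is a contract claim, not a tort claim; the corporate defendant(s) have their principal place of business in Merfield, Palholm, not Mordale — none of the alternatives is met. Not met.
  (d) Every defendant has filed written consent. Condition met.
Only condition (c) fails.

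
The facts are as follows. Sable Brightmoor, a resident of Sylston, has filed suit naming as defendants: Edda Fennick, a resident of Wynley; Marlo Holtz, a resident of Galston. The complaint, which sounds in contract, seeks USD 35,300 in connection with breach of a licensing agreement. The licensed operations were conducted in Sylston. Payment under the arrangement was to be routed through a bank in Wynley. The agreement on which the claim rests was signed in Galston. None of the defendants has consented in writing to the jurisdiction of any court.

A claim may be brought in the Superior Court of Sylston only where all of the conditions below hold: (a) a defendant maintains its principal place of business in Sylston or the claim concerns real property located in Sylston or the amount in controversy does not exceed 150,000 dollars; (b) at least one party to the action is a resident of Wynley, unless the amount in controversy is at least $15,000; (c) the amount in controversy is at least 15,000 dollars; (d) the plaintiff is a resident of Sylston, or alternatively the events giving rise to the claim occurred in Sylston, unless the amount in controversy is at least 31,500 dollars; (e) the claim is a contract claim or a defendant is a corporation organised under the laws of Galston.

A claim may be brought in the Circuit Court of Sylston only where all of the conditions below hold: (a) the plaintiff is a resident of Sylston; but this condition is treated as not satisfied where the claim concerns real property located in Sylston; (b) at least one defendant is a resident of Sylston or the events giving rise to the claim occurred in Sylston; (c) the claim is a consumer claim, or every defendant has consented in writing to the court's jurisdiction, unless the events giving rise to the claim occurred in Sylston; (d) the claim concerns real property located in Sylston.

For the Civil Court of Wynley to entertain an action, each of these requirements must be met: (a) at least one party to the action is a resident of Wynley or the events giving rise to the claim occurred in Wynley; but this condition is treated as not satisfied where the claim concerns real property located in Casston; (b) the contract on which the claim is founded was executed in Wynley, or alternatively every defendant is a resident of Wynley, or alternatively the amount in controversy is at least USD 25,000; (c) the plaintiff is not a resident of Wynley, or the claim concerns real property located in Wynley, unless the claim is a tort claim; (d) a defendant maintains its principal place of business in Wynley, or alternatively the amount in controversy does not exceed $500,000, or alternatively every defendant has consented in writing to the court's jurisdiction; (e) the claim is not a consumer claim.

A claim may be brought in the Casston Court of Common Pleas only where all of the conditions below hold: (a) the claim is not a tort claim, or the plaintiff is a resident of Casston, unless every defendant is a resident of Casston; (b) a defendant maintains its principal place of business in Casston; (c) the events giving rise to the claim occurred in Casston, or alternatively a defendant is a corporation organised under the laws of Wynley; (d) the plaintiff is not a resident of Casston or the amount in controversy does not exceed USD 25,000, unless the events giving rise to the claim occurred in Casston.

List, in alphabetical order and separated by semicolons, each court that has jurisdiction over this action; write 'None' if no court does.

The Superior Court of Sylston:
  (a) The amount in controversy is $35,300, within the 150,000 dollars ceiling — that alternative is enough. Satisfied.
  (b) Edda Fennick resides in Wynley. Condition met.
  (c) The amount in controversy is USD 35,300, which meets the USD 15,000 floor. Met.
  (d) The plaintiff resides in Sylston, so one alternative holds. Met.
  (e) The claim is a contract claim — that alternative is enough. Condition met.
  → Every requirement is satisfied — jurisdiction.
The Circuit Court of Sylston:
  (a) The plaintiff resides in Sylston. And the carve-out is inapplicable — the claim does not concern real property. Condition met.
  (b) The operative events occurred in Sylston, so one alternative holds. Satisfied.
  (c) The claim is a contract claim, not a consumer claim; no such written consent has been filed — every alternative fails. However, the operative events occurred in Sylston, so the 'unless' proviso supplies this condition. Condition met.
  (d) The claim does not concern real property. Not met.
  → At least one condition fails; no jurisdiction.
The Civil Court of Wynley:
  (a) Edda Fennick resides in Wynley, which satisfies one of the alternatives. The exception is not triggered, since the claim does not concern real property. Condition met.
  (b) The amount in controversy is USD 35,300, which meets the $25,000 floor, so this disjunct is met. Met.
  (c) The plaintiff resides in Sylston, which is not Wynley, so one alternative holds. Condition met.
  (d) The amount in controversy is 35,300 dollars, within the USD 500,000 ceiling, so one alternative holds. Met.
  (e) The claim is a contract claim, not a consumer claim. Met.
  → All conditions met; jurisdiction exists.
The Casston Court of Common Pleas:
  (a) The claim is a contract claim, not a tort claim, so this disjunct is met. Satisfied.
  (b) No defendant is a corporation. Not satisfied.
  (c) The operative events occurred in Sylston, not Casston; no defendant is a corporation — every alternative fails. Condition not met.
  (d) The plaintiff resides in Sylston, which is not Casston, so one alternative holds. Met.
  → Not every requirement is met — no jurisdiction.

the Civil Court of Wynley; the Superior Court of Sylston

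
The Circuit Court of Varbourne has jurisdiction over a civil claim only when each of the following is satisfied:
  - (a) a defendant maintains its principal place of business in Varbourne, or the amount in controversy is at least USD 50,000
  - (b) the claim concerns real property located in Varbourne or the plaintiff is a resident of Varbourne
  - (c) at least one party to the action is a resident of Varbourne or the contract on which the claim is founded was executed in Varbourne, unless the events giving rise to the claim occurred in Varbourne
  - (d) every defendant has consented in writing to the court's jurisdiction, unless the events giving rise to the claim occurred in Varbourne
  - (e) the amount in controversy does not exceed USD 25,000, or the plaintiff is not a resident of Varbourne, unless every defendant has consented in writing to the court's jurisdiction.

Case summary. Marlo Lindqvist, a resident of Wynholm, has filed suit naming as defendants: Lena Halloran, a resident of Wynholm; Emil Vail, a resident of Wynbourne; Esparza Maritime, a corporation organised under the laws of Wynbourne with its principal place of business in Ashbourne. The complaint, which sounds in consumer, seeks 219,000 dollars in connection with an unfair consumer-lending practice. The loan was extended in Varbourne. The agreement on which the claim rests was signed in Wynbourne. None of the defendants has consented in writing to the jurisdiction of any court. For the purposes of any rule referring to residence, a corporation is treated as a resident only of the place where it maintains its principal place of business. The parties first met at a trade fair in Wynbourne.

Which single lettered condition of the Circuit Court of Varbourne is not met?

(b)

The Circuit Court of Varbourne:
  (a) The amount in controversy is $219,000, which meets the USD 50,000 floor, which satisfies one of the alternatives. Condition met.
  (b) The claim does not concern real property; the plaintiff resides in Wynholm, not Varbourne — no alternative holds. Not met.
  (c) No party resides in Varbourne; the contract was executed in Wynbourne, not Varbourne — none of the alternatives is met. The proviso rescues it, though: the operative events occurred in Varbourne. Satisfied.
  (d) No such written consent has been filed. But the operative events occurred in Varbourne, and the 'unless' clause therefore excuses the requirement. Condition met.
  (e) The plaintiff resides in Wynholm, which is not Varbourne, so this disjunct is met. Met.
Only condition (b) fails.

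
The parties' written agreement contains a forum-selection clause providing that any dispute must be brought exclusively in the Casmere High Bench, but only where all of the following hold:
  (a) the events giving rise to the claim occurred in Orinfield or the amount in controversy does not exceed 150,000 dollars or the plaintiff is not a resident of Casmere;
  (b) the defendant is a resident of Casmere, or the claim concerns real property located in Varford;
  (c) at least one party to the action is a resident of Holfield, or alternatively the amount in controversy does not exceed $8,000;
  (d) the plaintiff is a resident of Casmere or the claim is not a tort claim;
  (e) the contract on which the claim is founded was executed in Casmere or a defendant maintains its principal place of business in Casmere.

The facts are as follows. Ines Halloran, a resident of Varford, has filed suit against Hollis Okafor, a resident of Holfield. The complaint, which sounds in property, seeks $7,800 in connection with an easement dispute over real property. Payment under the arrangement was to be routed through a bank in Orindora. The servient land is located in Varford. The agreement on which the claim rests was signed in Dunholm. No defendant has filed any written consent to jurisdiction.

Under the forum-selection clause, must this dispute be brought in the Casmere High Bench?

No

The Casmere High Bench:
  (a) The amount in controversy is USD 7,800, within the USD 150,000 ceiling, so one alternative holds. Met.
  (b) The property lies in Varford, so this disjunct is met. Met.
  (c) Hollis Okafor resides in Holfield — that alternative is enough. Condition met.
  (d) The claim is a property claim, not a tort claim, which satisfies one of the alternatives. Condition met.
  (e) The contract was executed in Dunholm, not Casmere; no defendant is a corporation — none of the alternatives is met. Fails.
  → The clause does not apply.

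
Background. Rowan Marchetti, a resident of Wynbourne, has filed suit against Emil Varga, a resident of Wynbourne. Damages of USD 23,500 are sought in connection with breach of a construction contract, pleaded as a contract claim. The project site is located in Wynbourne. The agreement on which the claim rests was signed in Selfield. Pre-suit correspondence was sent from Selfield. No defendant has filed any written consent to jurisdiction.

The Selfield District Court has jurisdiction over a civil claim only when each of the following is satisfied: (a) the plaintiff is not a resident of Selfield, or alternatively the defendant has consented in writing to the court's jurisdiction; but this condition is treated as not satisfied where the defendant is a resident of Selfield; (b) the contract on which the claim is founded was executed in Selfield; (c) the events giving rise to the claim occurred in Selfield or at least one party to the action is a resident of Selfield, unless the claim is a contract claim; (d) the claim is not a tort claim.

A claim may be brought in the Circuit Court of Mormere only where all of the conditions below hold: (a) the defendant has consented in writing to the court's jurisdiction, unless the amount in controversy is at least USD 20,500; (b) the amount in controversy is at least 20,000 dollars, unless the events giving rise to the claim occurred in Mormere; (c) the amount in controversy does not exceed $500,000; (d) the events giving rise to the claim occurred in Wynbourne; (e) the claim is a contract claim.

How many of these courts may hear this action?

The Selfield District Court:
  (a) The plaintiff resides in Wynbourne, which is not Selfield, which satisfies one of the alternatives. The exception is not triggered, since the defendant resides in Wynbourne, not Selfield. Met.
  (b) The contract was executed in Selfield. Met.
  (c) The operative events occurred in Wynbourne, not Selfield; no party resides in Selfield — no alternative holds. But the claim is a contract claim, and the 'unless' clause therefore excuses the requirement. Condition met.
  (d) The claim is a contract claim, not a tort claim. Satisfied.
  → Jurisdiction lies.
The Circuit Court of Mormere:
  (a) No such written consent has been filed. The proviso rescues it, though: the amount in controversy is $23,500, which meets the $20,500 floor. Met.
  (b) The amount in controversy is USD 23,500, which meets the USD 20,000 floor. Satisfied.
  (c) The amount in controversy is $23,500, within the 500,000 dollars ceiling. Condition met.
  (d) The operative events occurred in Wynbourne. Satisfied.
  (e) The claim is a contract claim. Met.
  → The court has jurisdiction.
Courts with jurisdiction: the Selfield District Court, the Circuit Court of Mormere — 2 in total.

2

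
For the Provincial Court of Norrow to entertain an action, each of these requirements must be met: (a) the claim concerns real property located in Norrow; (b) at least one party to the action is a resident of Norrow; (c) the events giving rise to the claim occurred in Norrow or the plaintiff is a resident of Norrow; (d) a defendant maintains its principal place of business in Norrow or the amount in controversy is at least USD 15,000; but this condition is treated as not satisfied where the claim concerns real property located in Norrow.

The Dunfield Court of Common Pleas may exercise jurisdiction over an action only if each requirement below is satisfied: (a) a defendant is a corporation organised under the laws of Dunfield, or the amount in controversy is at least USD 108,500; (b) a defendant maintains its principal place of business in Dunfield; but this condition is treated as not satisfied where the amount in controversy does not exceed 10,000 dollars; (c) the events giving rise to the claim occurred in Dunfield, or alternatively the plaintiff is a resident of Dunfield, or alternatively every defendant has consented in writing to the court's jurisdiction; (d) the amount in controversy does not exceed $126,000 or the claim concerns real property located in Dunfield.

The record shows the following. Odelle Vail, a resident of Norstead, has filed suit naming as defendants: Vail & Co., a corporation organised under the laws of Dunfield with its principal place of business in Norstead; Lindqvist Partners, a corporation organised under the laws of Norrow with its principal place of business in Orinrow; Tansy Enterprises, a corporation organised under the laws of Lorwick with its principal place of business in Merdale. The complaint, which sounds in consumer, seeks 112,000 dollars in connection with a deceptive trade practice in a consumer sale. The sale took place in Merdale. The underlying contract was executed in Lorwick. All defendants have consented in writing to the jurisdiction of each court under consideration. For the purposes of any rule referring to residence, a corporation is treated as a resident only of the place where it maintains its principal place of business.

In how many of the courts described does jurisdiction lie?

The Provincial Court of Norrow:
  (a) The claim does not concern real property. Not met.
  (b) No party resides in Norrow. Not satisfied.
  (c) The operative events occurred in Merdale, not Norrow; the plaintiff resides in Norstead, not Norrow — every alternative fails. Not met.
  (d) The amount in controversy is 112,000 dollars, which meets the 15,000 dollars floor, which satisfies one of the alternatives. The exception is not triggered, since the claim does not concern real property. Condition met.
  → Not every requirement is met — no jurisdiction.
The Dunfield Court of Common Pleas:
  (a) Vail & Co. is organised under the laws of Dunfield, so one alternative holds. Satisfied.
  (b) The corporate defendant(s) have their principal place of business in Merdale, Norstead, Orinrow, not Dunfield. Condition not met.
  (c) Every defendant has filed written consent, so one alternative holds. Condition met.
  (d) The amount in controversy is USD 112,000, within the $126,000 ceiling — that alternative is enough. Satisfied.
  → The court lacks jurisdiction.
No court satisfies all of its conditions.

0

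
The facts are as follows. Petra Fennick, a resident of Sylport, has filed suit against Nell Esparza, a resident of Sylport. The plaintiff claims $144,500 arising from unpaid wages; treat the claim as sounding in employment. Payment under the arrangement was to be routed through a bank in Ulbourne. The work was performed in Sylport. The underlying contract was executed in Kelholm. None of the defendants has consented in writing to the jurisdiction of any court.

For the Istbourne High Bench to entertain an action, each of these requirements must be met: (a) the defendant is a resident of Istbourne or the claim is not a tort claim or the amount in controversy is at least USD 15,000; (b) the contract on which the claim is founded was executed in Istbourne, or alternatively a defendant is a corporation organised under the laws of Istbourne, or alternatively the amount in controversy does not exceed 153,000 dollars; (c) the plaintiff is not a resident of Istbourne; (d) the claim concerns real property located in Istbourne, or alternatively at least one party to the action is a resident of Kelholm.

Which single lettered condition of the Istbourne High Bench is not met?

(d)

The Istbourne High Bench:
  (a) The claim is an employment claim, not a tort claim — that alternative is enough. Condition met.
  (b) The amount in controversy is $144,500, within the $153,000 ceiling, which satisfies one of the alternatives. Satisfied.
  (c) The plaintiff resides in Sylport, which is not Istbourne. Satisfied.
  (d) The claim does not concern real property; no party resides in Kelholm — every alternative fails. Fails.
Only condition (d) fails.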